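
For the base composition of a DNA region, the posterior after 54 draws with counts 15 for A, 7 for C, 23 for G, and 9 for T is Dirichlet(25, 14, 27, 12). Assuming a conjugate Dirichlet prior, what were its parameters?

For a Dirichlet(α) prior with multinomial counts c, the posterior is Dirichlet(α + c) componentwise.
Subtract each count from the matching posterior parameter: 25−15=10, 14−7=7, 27−23=4, 12−9=3.

Dirichlet(10, 7, 4, 3)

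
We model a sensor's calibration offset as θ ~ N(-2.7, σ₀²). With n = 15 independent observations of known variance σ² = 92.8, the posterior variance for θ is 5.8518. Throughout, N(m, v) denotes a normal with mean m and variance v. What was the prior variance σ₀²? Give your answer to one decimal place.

For the Normal–Normal model with known σ², precisions add: τ_n = τ₀ + n/σ².
So 1/σ₀² = 1/5.8518 − 15/92.8 = 0.170888 − 0.161638 = 0.009250.
Hence σ₀² = 1/0.009250 ≈ 108.1.

σ₀² = 108.1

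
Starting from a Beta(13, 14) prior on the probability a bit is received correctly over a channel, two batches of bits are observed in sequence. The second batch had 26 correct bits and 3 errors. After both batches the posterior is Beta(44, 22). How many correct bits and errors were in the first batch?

Because Beta–binomial updating is additive in the counts, the combined data contributed (α_post−α_prior, β_post−β_prior) successes and failures.
Total across both batches: 44−13=31 correct bits, 22−14=8 errors.
Subtract the second batch: 31−26=5 correct bits and 8−3=5 errors.

5 correct bits and 5 errors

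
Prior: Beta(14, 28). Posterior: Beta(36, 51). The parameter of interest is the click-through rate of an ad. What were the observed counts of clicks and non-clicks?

A Beta(a, b) prior with s successes and f failures in binomial data gives a Beta(a+s, b+f) posterior.
Match parameters: s=36−14=22, f=51−28=23.

22 clicks and 23 non-clicks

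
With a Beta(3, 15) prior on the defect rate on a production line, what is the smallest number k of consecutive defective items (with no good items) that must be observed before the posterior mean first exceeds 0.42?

k = 8

After k defective items and 0 good items the posterior is Beta(3+k, 15), with mean (3+k)/(3+15+k).
Set (3+k)/(18+k) > 0.42 and solve: k > (0.42·18 − 3)/(1 − 0.42) = 7.862.
The smallest integer exceeding 7.862 is 8, and checking k=8: (11)/(26) = 0.4231 > 0.42.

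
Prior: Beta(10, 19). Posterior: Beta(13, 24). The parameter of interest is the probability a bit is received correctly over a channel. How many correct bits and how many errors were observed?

Beta is conjugate to the binomial likelihood: posterior = Beta(α+s, β+f).
Match parameters: s=13−10=3, f=24−19=5.

3 correct bits and 5 errors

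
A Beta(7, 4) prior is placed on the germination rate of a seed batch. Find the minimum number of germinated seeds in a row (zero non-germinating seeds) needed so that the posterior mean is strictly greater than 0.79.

k = 9

After k germinated seeds and 0 non-germinating seeds the posterior is Beta(7+k, 4), with mean (7+k)/(7+4+k).
Set (7+k)/(11+k) > 0.79 and solve: k > (0.79·11 − 7)/(1 − 0.79) = 8.048.
The smallest integer exceeding 8.048 is 9, and checking k=9: (16)/(20) = 0.8000 > 0.79.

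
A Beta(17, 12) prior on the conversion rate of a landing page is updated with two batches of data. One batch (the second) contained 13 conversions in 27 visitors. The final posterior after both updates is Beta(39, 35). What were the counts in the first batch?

9 conversions and 9 bounces

Because Beta–binomial updating is additive in the counts, the combined data contributed (α_post−α_prior, β_post−β_prior) successes and failures.
Total across both batches: 39−17=22 conversions, 35−12=23 bounces.
Subtract the second batch: 22−13=9 conversions and 23−14=9 bounces.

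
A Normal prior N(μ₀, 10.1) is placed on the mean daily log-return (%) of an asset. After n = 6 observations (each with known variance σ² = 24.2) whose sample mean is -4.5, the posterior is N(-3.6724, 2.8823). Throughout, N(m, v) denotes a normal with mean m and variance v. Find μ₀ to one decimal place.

The posterior mean is a precision-weighted average: μ_n = (τ₀μ₀ + τ_data·x̄)/(τ₀+τ_data), with τ₀=1/σ₀² and τ_data=n/σ².
Here τ₀ = 1/10.1 = 0.099010 and τ_data = 6/24.2 = 0.247934, so τ_n = 0.346944.
Rearranging for μ₀: μ₀ = (μ_n·τ_n − τ_data·x̄)/τ₀ = (-3.6724·0.346944 − 0.247934·-4.5) / 0.099010 = -0.158414/0.099010 ≈ -1.6.

μ₀ = -1.6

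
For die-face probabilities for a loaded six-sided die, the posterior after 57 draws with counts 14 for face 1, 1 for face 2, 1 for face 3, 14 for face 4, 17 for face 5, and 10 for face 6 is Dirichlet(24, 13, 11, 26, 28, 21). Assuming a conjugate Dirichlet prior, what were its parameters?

Dirichlet(10, 12, 10, 12, 11, 11)

For a Dirichlet(α) prior with multinomial counts c, the posterior is Dirichlet(α + c) componentwise.
Subtract each count from the matching posterior parameter: 24−14=10, 13−1=12, 11−1=10, 26−14=12, 28−17=11, 21−10=11.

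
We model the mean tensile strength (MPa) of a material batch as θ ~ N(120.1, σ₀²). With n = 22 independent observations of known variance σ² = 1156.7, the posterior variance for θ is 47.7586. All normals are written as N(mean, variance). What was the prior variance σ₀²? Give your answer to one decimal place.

σ₀² = 521.1

Posterior precision equals prior precision plus data precision: 1/σ_n² = 1/σ₀² + n/σ².
So 1/σ₀² = 1/47.7586 − 22/1156.7 = 0.020939 − 0.019020 = 0.001919.
Hence σ₀² = 1/0.001919 ≈ 521.1.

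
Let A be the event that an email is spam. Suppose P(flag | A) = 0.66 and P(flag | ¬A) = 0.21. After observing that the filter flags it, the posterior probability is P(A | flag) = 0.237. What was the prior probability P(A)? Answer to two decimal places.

P(A) = 0.09

Bayes' rule in odds form gives O(A|E) = O(A)·[P(E|A)/P(E|¬A)], hence O(A) = O(A|E)/LR.
Posterior odds = 0.237/(1−0.237) = 0.3106. LR = 0.66/0.21 = 3.1429.
Prior odds = 0.3106/3.1429 = 0.0988, so P(A) = 0.0988/(1+0.0988) ≈ 0.09.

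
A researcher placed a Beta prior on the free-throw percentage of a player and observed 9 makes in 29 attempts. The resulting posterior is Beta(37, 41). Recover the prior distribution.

Under Beta–binomial conjugacy the posterior parameters are (a+s, b+f).
So a = 37 − 9 = 28 and b = 41 − 20 = 21.

Beta(28, 21)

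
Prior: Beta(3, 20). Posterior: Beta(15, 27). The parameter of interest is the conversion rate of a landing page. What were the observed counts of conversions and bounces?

12 conversions and 7 bounces

Beta is conjugate to the binomial likelihood: posterior = Beta(α+s, β+f).
So s = 15 − 3 = 12 and f = 27 − 20 = 7.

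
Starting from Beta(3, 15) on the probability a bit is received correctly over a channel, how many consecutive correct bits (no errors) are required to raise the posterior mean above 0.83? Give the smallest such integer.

k = 71

After k correct bits and 0 errors the posterior is Beta(3+k, 15), with mean (3+k)/(3+15+k).
Set (3+k)/(18+k) > 0.83 and solve: k > (0.83·18 − 3)/(1 − 0.83) = 70.235.
The smallest integer exceeding 70.235 is 71, and checking k=71: (74)/(89) = 0.8315 > 0.83.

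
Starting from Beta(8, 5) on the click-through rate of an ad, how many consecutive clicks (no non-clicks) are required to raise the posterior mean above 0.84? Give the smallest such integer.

After k clicks and 0 non-clicks the posterior is Beta(8+k, 5), with mean (8+k)/(8+5+k).
Set (8+k)/(13+k) > 0.84 and solve: k > (0.84·13 − 8)/(1 − 0.84) = 18.250.
The smallest integer exceeding 18.250 is 19, and checking k=19: (27)/(32) = 0.8438 > 0.84.

k = 19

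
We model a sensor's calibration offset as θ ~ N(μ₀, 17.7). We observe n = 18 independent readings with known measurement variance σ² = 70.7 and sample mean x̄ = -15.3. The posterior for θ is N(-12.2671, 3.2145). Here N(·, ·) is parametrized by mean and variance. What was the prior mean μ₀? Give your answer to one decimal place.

μ₀ = 1.4

With known observation variance, the Normal–Normal posterior has precision τ_n = τ₀ + n/σ² and mean μ_n = (τ₀μ₀ + (n/σ²)x̄)/τ_n.
Here τ₀ = 1/17.7 = 0.056497 and τ_data = 18/70.7 = 0.254597, so τ_n = 0.311094.
Rearranging for μ₀: μ₀ = (μ_n·τ_n − τ_data·x̄)/τ₀ = (-12.2671·0.311094 − 0.254597·-15.3) / 0.056497 = 0.079113/0.056497 ≈ 1.4.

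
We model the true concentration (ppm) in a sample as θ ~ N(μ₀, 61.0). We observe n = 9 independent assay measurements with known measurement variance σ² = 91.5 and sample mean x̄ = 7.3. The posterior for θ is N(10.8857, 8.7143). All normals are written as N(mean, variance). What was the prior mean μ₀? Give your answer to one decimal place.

μ₀ = 32.4

The posterior mean is a precision-weighted average: μ_n = (τ₀μ₀ + τ_data·x̄)/(τ₀+τ_data), with τ₀=1/σ₀² and τ_data=n/σ².
Here τ₀ = 1/61.0 = 0.016393 and τ_data = 9/91.5 = 0.098361, so τ_n = 0.114754.
Rearranging for μ₀: μ₀ = (μ_n·τ_n − τ_data·x̄)/τ₀ = (10.8857·0.114754 − 0.098361·7.3) / 0.016393 = 0.531142/0.016393 ≈ 32.4.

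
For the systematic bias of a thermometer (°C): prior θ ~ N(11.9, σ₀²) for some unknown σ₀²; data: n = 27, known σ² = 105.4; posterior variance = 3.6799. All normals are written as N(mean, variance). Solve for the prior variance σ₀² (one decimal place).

σ₀² = 64.2

For the Normal–Normal model with known σ², precisions add: τ_n = τ₀ + n/σ².
So 1/σ₀² = 1/3.6799 − 27/105.4 = 0.271747 − 0.256167 = 0.015580.
Hence σ₀² = 1/0.015580 ≈ 64.2.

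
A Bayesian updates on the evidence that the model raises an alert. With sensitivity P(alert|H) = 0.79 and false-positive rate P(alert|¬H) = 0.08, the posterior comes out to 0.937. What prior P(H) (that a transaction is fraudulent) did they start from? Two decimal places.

Bayes' rule in odds form gives O(H|E) = O(H)·[P(E|H)/P(E|¬H)], hence O(H) = O(H|E)/LR.
Posterior odds = 0.937/(1−0.937) = 14.8730. LR = 0.79/0.08 = 9.8750.
Prior odds = 14.8730/9.8750 = 1.5061, so P(H) = 1.5061/(1+1.5061) ≈ 0.60.

P(H) = 0.60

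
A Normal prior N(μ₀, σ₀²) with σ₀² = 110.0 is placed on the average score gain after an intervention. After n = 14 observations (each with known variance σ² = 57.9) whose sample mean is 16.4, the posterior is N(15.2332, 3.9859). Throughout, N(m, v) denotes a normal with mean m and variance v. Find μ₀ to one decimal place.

μ₀ = -15.8

The posterior mean is a precision-weighted average: μ_n = (τ₀μ₀ + τ_data·x̄)/(τ₀+τ_data), with τ₀=1/σ₀² and τ_data=n/σ².
Here τ₀ = 1/110.0 = 0.009091 and τ_data = 14/57.9 = 0.241796, so τ_n = 0.250887.
Rearranging for μ₀: μ₀ = (μ_n·τ_n − τ_data·x̄)/τ₀ = (15.2332·0.250887 − 0.241796·16.4) / 0.009091 = -0.143643/0.009091 ≈ -15.8.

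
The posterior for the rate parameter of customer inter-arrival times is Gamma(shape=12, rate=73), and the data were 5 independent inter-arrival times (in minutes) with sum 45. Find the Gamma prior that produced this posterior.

For an exponential likelihood with a Gamma(α, β) prior on the rate, n observations with total T give posterior Gamma(α+n, β+T).
So α = 12 − 5 = 7 and β = 73 − 45 = 28.

Gamma(shape=7, rate=28)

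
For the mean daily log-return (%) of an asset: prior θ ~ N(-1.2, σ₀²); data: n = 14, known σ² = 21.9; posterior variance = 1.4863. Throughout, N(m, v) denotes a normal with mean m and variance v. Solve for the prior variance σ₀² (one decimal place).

For the Normal–Normal model with known σ², precisions add: τ_n = τ₀ + n/σ².
So 1/σ₀² = 1/1.4863 − 14/21.9 = 0.672812 − 0.639269 = 0.033543.
Hence σ₀² = 1/0.033543 ≈ 29.8.

σ₀² = 29.8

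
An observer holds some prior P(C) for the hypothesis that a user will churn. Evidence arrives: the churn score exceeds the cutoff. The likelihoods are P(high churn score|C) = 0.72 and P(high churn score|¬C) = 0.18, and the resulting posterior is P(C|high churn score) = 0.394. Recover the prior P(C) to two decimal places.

In odds form, posterior odds = prior odds × likelihood ratio, so prior odds = posterior odds ÷ LR.
Posterior odds = 0.394/(1−0.394) = 0.6502. LR = 0.72/0.18 = 4.0000.
Prior odds = 0.6502/4.0000 = 0.1626, so P(C) = 0.1626/(1+0.1626) ≈ 0.14.

P(C) = 0.14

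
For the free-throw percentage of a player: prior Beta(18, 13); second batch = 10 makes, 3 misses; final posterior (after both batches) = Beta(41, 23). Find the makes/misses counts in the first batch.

13 makes and 7 misses

Because Beta–binomial updating is additive in the counts, the combined data contributed (α_post−α_prior, β_post−β_prior) successes and failures.
Total across both batches: 41−18=23 makes, 23−13=10 misses.
Subtract the second batch: 23−10=13 makes and 10−3=7 misses.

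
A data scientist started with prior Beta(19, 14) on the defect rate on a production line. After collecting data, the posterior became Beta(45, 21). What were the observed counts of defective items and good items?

26 defective items and 7 good items

Beta is conjugate to the binomial likelihood: posterior = Beta(a+s, b+f).
So s = 45 − 19 = 26 and f = 21 − 14 = 7.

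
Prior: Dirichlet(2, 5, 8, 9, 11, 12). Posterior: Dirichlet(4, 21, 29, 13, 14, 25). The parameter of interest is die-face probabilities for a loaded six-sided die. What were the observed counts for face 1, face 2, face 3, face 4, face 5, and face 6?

For a Dirichlet(α) prior with multinomial counts c, the posterior is Dirichlet(α + c) componentwise.
Counts are posterior − prior componentwise: 4−2=2, 21−5=16, 29−8=21, 13−9=4, 14−11=3, 25−12=13.

counts (2, 16, 21, 4, 3, 13)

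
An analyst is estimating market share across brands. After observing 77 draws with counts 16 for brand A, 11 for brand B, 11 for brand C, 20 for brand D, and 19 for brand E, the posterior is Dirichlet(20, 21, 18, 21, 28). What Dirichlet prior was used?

For a Dirichlet(α) prior with multinomial counts c, the posterior is Dirichlet(α + c) componentwise.
Subtract each count from the matching posterior parameter: 20−16=4, 21−11=10, 18−11=7, 21−20=1, 28−19=9.

Dirichlet(4, 10, 7, 1, 9)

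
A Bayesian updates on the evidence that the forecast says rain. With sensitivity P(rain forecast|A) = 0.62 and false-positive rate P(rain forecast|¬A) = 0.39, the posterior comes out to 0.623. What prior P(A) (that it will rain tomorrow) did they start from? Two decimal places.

P(A) = 0.51

Bayes' rule in odds form gives O(A|E) = O(A)·[P(E|A)/P(E|¬A)], hence O(A) = O(A|E)/LR.
Posterior odds = 0.623/(1−0.623) = 1.6525. LR = 0.62/0.39 = 1.5897.
Prior odds = 1.6525/1.5897 = 1.0395, so P(A) = 1.0395/(1+1.0395) ≈ 0.51.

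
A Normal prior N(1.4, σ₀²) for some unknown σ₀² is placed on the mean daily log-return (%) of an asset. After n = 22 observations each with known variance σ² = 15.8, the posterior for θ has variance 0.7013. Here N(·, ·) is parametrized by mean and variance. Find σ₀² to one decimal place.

For the Normal–Normal model with known σ², precisions add: τ_n = τ₀ + n/σ².
So 1/σ₀² = 1/0.7013 − 22/15.8 = 1.425923 − 1.392405 = 0.033518.
Hence σ₀² = 1/0.033518 ≈ 29.8.

σ₀² = 29.8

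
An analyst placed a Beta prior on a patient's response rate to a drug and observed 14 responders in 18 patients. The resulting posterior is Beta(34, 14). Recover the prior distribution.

A Beta(a, b) prior with s successes and f failures in binomial data gives a Beta(a+s, b+f) posterior.
So a = 34 − 14 = 20 and b = 14 − 4 = 10.

Beta(20, 10)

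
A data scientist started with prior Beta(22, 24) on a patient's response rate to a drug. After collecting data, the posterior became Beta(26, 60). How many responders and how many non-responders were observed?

4 responders and 36 non-responders

A Beta(α, β) prior with s successes and f failures in binomial data gives a Beta(α+s, β+f) posterior.
Match parameters: s=26−22=4, f=60−24=36.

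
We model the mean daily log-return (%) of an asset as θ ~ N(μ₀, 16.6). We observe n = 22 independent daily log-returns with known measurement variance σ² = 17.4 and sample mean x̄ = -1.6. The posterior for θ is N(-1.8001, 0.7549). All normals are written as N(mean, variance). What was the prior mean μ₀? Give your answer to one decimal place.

The posterior mean is a precision-weighted average: μ_n = (τ₀μ₀ + τ_data·x̄)/(τ₀+τ_data), with τ₀=1/σ₀² and τ_data=n/σ².
Here τ₀ = 1/16.6 = 0.060241 and τ_data = 22/17.4 = 1.264368, so τ_n = 1.324609.
Rearranging for μ₀: μ₀ = (μ_n·τ_n − τ_data·x̄)/τ₀ = (-1.8001·1.324609 − 1.264368·-1.6) / 0.060241 = -0.361440/0.060241 ≈ -6.0.

μ₀ = -6.0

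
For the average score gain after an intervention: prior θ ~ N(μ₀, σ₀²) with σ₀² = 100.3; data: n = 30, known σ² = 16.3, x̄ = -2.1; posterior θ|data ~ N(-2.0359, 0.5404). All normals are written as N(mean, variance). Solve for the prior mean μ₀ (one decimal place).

μ₀ = 9.8

The posterior mean is a precision-weighted average: μ_n = (τ₀μ₀ + τ_data·x̄)/(τ₀+τ_data), with τ₀=1/σ₀² and τ_data=n/σ².
Here τ₀ = 1/100.3 = 0.009970 and τ_data = 30/16.3 = 1.840491, so τ_n = 1.850461.
Rearranging for μ₀: μ₀ = (μ_n·τ_n − τ_data·x̄)/τ₀ = (-2.0359·1.850461 − 1.840491·-2.1) / 0.009970 = 0.097678/0.009970 ≈ 9.8.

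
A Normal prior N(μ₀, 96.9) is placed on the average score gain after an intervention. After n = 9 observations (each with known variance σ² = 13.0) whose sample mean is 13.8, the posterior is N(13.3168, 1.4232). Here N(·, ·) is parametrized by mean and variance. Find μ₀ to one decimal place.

With known observation variance, the Normal–Normal posterior has precision τ_n = τ₀ + n/σ² and mean μ_n = (τ₀μ₀ + (n/σ²)x̄)/τ_n.
Here τ₀ = 1/96.9 = 0.010320 and τ_data = 9/13.0 = 0.692308, so τ_n = 0.702628.
Rearranging for μ₀: μ₀ = (μ_n·τ_n − τ_data·x̄)/τ₀ = (13.3168·0.702628 − 0.692308·13.8) / 0.010320 = -0.197094/0.010320 ≈ -19.1.

μ₀ = -19.1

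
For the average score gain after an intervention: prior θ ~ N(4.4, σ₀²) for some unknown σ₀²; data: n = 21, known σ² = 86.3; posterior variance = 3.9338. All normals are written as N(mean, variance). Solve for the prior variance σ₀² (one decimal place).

For the Normal–Normal model with known σ², precisions add: τ_n = τ₀ + n/σ².
So 1/σ₀² = 1/3.9338 − 21/86.3 = 0.254207 − 0.243337 = 0.010870.
Hence σ₀² = 1/0.010870 ≈ 92.0.

σ₀² = 92.0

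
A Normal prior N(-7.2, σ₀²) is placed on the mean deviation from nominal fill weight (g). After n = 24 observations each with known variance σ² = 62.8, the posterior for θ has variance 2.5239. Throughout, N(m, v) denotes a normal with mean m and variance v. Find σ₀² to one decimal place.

σ₀² = 71.2

Posterior precision equals prior precision plus data precision: 1/σ_n² = 1/σ₀² + n/σ².
So 1/σ₀² = 1/2.5239 − 24/62.8 = 0.396212 − 0.382166 = 0.014046.
Hence σ₀² = 1/0.014046 ≈ 71.2.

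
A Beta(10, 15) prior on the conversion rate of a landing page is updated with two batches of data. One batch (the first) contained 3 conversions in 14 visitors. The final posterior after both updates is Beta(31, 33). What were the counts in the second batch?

Because Beta–binomial updating is additive in the counts, the combined data contributed (α_post−α_prior, β_post−β_prior) successes and failures.
Total across both batches: 31−10=21 conversions, 33−15=18 bounces.
Subtract the first batch: 21−3=18 conversions and 18−11=7 bounces.

18 conversions and 7 bounces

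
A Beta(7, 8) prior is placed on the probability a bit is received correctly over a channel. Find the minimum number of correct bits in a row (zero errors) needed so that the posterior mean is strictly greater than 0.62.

After k correct bits and 0 errors the posterior is Beta(7+k, 8), with mean (7+k)/(7+8+k).
Set (7+k)/(15+k) > 0.62 and solve: k > (0.62·15 − 7)/(1 − 0.62) = 6.053.
The smallest integer exceeding 6.053 is 7.

k = 7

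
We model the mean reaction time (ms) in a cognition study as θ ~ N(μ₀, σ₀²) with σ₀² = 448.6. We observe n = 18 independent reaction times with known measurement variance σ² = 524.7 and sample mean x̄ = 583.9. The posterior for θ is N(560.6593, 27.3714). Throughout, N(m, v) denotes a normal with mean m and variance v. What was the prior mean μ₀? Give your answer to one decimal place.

μ₀ = 203.0

The posterior mean is a precision-weighted average: μ_n = (τ₀μ₀ + τ_data·x̄)/(τ₀+τ_data), with τ₀=1/σ₀² and τ_data=n/σ².
Here τ₀ = 1/448.6 = 0.002229 and τ_data = 18/524.7 = 0.034305, so τ_n = 0.036534.
Rearranging for μ₀: μ₀ = (μ_n·τ_n − τ_data·x̄)/τ₀ = (560.6593·0.036534 − 0.034305·583.9) / 0.002229 = 0.452437/0.002229 ≈ 203.0.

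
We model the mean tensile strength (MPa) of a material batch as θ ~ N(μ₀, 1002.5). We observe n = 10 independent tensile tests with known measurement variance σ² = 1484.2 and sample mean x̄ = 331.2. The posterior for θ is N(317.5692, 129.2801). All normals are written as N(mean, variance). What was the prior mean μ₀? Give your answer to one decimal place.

μ₀ = 225.5

The posterior mean is a precision-weighted average: μ_n = (τ₀μ₀ + τ_data·x̄)/(τ₀+τ_data), with τ₀=1/σ₀² and τ_data=n/σ².
Here τ₀ = 1/1002.5 = 0.000998 and τ_data = 10/1484.2 = 0.006738, so τ_n = 0.007736.
Rearranging for μ₀: μ₀ = (μ_n·τ_n − τ_data·x̄)/τ₀ = (317.5692·0.007736 − 0.006738·331.2) / 0.000998 = 0.225090/0.000998 ≈ 225.5.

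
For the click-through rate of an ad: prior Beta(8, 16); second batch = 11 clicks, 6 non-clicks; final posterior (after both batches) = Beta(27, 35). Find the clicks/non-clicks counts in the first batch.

Because Beta–binomial updating is additive in the counts, the combined data contributed (α_post−α_prior, β_post−β_prior) successes and failures.
Total across both batches: 27−8=19 clicks, 35−16=19 non-clicks.
Subtract the second batch: 19−11=8 clicks and 19−6=13 non-clicks.

8 clicks and 13 non-clicks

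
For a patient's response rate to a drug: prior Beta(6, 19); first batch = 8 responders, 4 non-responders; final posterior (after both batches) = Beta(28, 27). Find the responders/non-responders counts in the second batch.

Sequential conjugate updates are equivalent to a single update on the pooled data, so total successes = posterior α − prior α and total failures = posterior β − prior β.
Total across both batches: 28−6=22 responders, 27−19=8 non-responders.
Subtract the first batch: 22−8=14 responders and 8−4=4 non-responders.

14 responders and 4 non-responders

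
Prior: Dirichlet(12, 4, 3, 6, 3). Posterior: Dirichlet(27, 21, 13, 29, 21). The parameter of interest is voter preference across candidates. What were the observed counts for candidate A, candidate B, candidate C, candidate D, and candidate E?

counts (15, 17, 10, 23, 18)

For a Dirichlet(α) prior with multinomial counts c, the posterior is Dirichlet(α + c) componentwise.
Counts are posterior − prior componentwise: 27−12=15, 21−4=17, 13−3=10, 29−6=23, 21−3=18.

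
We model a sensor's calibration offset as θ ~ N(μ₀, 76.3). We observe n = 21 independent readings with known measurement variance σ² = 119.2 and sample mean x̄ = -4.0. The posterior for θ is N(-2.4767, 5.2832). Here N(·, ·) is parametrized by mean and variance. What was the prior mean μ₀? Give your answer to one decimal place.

μ₀ = 18.0

The posterior mean is a precision-weighted average: μ_n = (τ₀μ₀ + τ_data·x̄)/(τ₀+τ_data), with τ₀=1/σ₀² and τ_data=n/σ².
Here τ₀ = 1/76.3 = 0.013106 and τ_data = 21/119.2 = 0.176174, so τ_n = 0.189280.
Rearranging for μ₀: μ₀ = (μ_n·τ_n − τ_data·x̄)/τ₀ = (-2.4767·0.189280 − 0.176174·-4.0) / 0.013106 = 0.235906/0.013106 ≈ 18.0.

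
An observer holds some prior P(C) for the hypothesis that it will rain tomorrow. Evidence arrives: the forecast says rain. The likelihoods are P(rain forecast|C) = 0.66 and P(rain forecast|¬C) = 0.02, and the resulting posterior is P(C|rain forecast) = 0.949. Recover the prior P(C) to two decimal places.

Bayes' rule in odds form gives O(C|E) = O(C)·[P(E|C)/P(E|¬C)], hence O(C) = O(C|E)/LR.
Posterior odds = 0.949/(1−0.949) = 18.6078. LR = 0.66/0.02 = 33.0000.
Prior odds = 18.6078/33.0000 = 0.5639, so P(C) = 0.5639/(1+0.5639) ≈ 0.36.

P(C) = 0.36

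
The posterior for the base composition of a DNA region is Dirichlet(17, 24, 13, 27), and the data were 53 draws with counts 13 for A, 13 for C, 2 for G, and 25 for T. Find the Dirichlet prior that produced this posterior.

Dirichlet(4, 11, 11, 2)

For a Dirichlet(α) prior with multinomial counts c, the posterior is Dirichlet(α + c) componentwise.
Subtract each count from the matching posterior parameter: 17−13=4, 24−13=11, 13−2=11, 27−25=2.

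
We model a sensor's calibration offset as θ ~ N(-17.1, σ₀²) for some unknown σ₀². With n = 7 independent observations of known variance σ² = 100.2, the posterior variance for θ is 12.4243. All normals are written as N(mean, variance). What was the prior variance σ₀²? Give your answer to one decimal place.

σ₀² = 94.1

Posterior precision equals prior precision plus data precision: 1/σ_n² = 1/σ₀² + n/σ².
So 1/σ₀² = 1/12.4243 − 7/100.2 = 0.080487 − 0.069860 = 0.010627.
Hence σ₀² = 1/0.010627 ≈ 94.1.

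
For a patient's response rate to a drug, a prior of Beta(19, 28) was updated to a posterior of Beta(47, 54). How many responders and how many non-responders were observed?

Beta is conjugate to the binomial likelihood: posterior = Beta(α+s, β+f).
Match parameters: s=47−19=28, f=54−28=26.

28 responders and 26 non-responders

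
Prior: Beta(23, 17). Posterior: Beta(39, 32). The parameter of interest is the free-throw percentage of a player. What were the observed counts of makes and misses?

A Beta(α, β) prior with s successes and f failures in binomial data gives a Beta(α+s, β+f) posterior.
Match parameters: s=39−23=16, f=32−17=15.

16 makes and 15 misses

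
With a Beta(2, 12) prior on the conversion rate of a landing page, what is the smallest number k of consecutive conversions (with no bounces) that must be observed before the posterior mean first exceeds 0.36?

k = 5

After k conversions and 0 bounces the posterior is Beta(2+k, 12), with mean (2+k)/(2+12+k).
Set (2+k)/(14+k) > 0.36 and solve: k > (0.36·14 − 2)/(1 − 0.36) = 4.750.
The smallest integer exceeding 4.750 is 5, and checking k=5: (7)/(19) = 0.3684 > 0.36.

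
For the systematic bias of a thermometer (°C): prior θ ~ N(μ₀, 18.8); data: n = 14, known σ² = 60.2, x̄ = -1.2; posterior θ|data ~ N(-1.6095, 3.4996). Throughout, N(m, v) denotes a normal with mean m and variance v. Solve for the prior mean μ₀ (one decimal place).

μ₀ = -3.4

The posterior mean is a precision-weighted average: μ_n = (τ₀μ₀ + τ_data·x̄)/(τ₀+τ_data), with τ₀=1/σ₀² and τ_data=n/σ².
Here τ₀ = 1/18.8 = 0.053191 and τ_data = 14/60.2 = 0.232558, so τ_n = 0.285749.
Rearranging for μ₀: μ₀ = (μ_n·τ_n − τ_data·x̄)/τ₀ = (-1.6095·0.285749 − 0.232558·-1.2) / 0.053191 = -0.180843/0.053191 ≈ -3.4.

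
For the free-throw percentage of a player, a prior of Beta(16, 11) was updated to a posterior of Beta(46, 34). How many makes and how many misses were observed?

Beta is conjugate to the binomial likelihood: posterior = Beta(a+s, b+f).
So s = 46 − 16 = 30 and f = 34 − 11 = 23.

30 makes and 23 misses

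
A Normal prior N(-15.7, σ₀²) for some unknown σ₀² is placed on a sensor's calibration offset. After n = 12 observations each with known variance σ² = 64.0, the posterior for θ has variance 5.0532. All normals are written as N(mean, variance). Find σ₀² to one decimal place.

Posterior precision equals prior precision plus data precision: 1/σ_n² = 1/σ₀² + n/σ².
So 1/σ₀² = 1/5.0532 − 12/64.0 = 0.197894 − 0.187500 = 0.010394.
Hence σ₀² = 1/0.010394 ≈ 96.2.

σ₀² = 96.2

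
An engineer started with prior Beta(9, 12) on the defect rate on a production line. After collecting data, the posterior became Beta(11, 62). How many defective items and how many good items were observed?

2 defective items and 50 good items

Under Beta–binomial conjugacy the posterior parameters are (a+s, b+f).
Match parameters: s=11−9=2, f=62−12=50.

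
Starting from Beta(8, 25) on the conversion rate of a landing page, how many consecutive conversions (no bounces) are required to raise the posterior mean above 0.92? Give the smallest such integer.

After k conversions and 0 bounces the posterior is Beta(8+k, 25), with mean (8+k)/(8+25+k).
Set (8+k)/(33+k) > 0.92 and solve: k > (0.92·33 − 8)/(1 − 0.92) = 279.500.
The smallest integer exceeding 279.500 is 280.

k = 280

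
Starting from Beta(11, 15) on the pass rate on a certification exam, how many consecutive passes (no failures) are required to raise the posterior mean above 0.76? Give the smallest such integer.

After k passes and 0 failures the posterior is Beta(11+k, 15), with mean (11+k)/(11+15+k).
Set (11+k)/(26+k) > 0.76 and solve: k > (0.76·26 − 11)/(1 − 0.76) = 36.500.
The smallest integer exceeding 36.500 is 37.

k = 37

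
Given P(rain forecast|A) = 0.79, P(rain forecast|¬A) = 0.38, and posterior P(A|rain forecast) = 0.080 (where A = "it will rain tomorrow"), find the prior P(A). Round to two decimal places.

Bayes' rule in odds form gives O(A|E) = O(A)·[P(E|A)/P(E|¬A)], hence O(A) = O(A|E)/LR.
Posterior odds = 0.080/(1−0.080) = 0.0870. LR = 0.79/0.38 = 2.0789.
Prior odds = 0.0870/2.0789 = 0.0418, so P(A) = 0.0418/(1+0.0418) ≈ 0.04.

P(A) = 0.04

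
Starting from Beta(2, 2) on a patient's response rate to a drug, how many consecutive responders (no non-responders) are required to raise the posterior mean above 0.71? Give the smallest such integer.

After k responders and 0 non-responders the posterior is Beta(2+k, 2), with mean (2+k)/(2+2+k).
Set (2+k)/(4+k) > 0.71 and solve: k > (0.71·4 − 2)/(1 − 0.71) = 2.897.
The smallest integer exceeding 2.897 is 3.

k = 3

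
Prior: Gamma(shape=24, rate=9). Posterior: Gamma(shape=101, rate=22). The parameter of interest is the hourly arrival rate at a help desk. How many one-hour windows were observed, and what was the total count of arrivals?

n = 13 one-hour windows with total 77 arrivals

Gamma–Poisson conjugacy: posterior shape = α + Σxᵢ, posterior rate = β + n.
Matching: Σxᵢ = 101 − 24 = 77 and n = 22 − 9 = 13.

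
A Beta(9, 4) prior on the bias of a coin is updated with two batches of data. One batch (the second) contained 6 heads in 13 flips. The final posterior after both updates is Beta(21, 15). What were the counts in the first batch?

Sequential conjugate updates are equivalent to a single update on the pooled data, so total successes = posterior α − prior α and total failures = posterior β − prior β.
Total across both batches: 21−9=12 heads, 15−4=11 tails.
Subtract the second batch: 12−6=6 heads and 11−7=4 tails.

6 heads and 4 tails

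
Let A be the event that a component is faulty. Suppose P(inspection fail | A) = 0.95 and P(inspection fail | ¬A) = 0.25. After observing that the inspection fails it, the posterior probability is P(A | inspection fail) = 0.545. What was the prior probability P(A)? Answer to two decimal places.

P(A) = 0.24

Bayes' rule in odds form gives O(A|E) = O(A)·[P(E|A)/P(E|¬A)], hence O(A) = O(A|E)/LR.
Posterior odds = 0.545/(1−0.545) = 1.1978. LR = 0.95/0.25 = 3.8000.
Prior odds = 1.1978/3.8000 = 0.3152, so P(A) = 0.3152/(1+0.3152) ≈ 0.24.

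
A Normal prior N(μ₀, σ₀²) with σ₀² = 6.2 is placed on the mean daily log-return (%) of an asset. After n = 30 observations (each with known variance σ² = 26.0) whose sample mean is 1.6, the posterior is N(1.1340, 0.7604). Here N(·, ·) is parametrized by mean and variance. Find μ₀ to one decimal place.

μ₀ = -2.2

The posterior mean is a precision-weighted average: μ_n = (τ₀μ₀ + τ_data·x̄)/(τ₀+τ_data), with τ₀=1/σ₀² and τ_data=n/σ².
Here τ₀ = 1/6.2 = 0.161290 and τ_data = 30/26.0 = 1.153846, so τ_n = 1.315136.
Rearranging for μ₀: μ₀ = (μ_n·τ_n − τ_data·x̄)/τ₀ = (1.1340·1.315136 − 1.153846·1.6) / 0.161290 = -0.354789/0.161290 ≈ -2.2.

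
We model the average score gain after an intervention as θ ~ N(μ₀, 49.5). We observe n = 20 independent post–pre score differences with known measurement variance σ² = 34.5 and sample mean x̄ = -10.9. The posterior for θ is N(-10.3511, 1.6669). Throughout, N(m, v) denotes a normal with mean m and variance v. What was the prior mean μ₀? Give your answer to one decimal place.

The posterior mean is a precision-weighted average: μ_n = (τ₀μ₀ + τ_data·x̄)/(τ₀+τ_data), with τ₀=1/σ₀² and τ_data=n/σ².
Here τ₀ = 1/49.5 = 0.020202 and τ_data = 20/34.5 = 0.579710, so τ_n = 0.599912.
Rearranging for μ₀: μ₀ = (μ_n·τ_n − τ_data·x̄)/τ₀ = (-10.3511·0.599912 − 0.579710·-10.9) / 0.020202 = 0.109090/0.020202 ≈ 5.4.

μ₀ = 5.4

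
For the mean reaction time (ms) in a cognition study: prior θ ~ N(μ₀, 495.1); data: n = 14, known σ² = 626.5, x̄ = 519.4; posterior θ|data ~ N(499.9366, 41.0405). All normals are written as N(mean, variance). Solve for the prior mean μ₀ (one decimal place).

The posterior mean is a precision-weighted average: μ_n = (τ₀μ₀ + τ_data·x̄)/(τ₀+τ_data), with τ₀=1/σ₀² and τ_data=n/σ².
Here τ₀ = 1/495.1 = 0.002020 and τ_data = 14/626.5 = 0.022346, so τ_n = 0.024366.
Rearranging for μ₀: μ₀ = (μ_n·τ_n − τ_data·x̄)/τ₀ = (499.9366·0.024366 − 0.022346·519.4) / 0.002020 = 0.574943/0.002020 ≈ 284.6.

μ₀ = 284.6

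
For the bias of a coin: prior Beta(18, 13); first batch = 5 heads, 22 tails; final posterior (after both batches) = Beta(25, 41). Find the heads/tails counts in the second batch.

2 heads and 6 tails

Sequential conjugate updates are equivalent to a single update on the pooled data, so total successes = posterior α − prior α and total failures = posterior β − prior β.
Total across both batches: 25−18=7 heads, 41−13=28 tails.
Subtract the first batch: 7−5=2 heads and 28−22=6 tails.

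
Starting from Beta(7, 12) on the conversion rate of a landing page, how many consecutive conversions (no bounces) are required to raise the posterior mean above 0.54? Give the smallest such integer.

k = 8

After k conversions and 0 bounces the posterior is Beta(7+k, 12), with mean (7+k)/(7+12+k).
Set (7+k)/(19+k) > 0.54 and solve: k > (0.54·19 − 7)/(1 − 0.54) = 7.087.
The smallest integer exceeding 7.087 is 8, and checking k=8: (15)/(27) = 0.5556 > 0.54.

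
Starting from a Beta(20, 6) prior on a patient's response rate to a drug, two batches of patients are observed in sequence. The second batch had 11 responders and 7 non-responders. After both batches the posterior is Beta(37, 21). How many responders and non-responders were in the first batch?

Sequential conjugate updates are equivalent to a single update on the pooled data, so total successes = posterior α − prior α and total failures = posterior β − prior β.
Total across both batches: 37−20=17 responders, 21−6=15 non-responders.
Subtract the second batch: 17−11=6 responders and 15−7=8 non-responders.

6 responders and 8 non-responders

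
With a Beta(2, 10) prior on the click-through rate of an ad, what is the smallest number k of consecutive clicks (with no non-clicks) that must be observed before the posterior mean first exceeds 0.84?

k = 51

After k clicks and 0 non-clicks the posterior is Beta(2+k, 10), with mean (2+k)/(2+10+k).
Set (2+k)/(12+k) > 0.84 and solve: k > (0.84·12 − 2)/(1 − 0.84) = 50.500.
The smallest integer exceeding 50.500 is 51, and checking k=51: (53)/(63) = 0.8413 > 0.84.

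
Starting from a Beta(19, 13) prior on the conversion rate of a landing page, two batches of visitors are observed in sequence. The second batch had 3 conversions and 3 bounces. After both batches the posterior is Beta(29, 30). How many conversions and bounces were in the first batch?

7 conversions and 14 bounces

Because Beta–binomial updating is additive in the counts, the combined data contributed (α_post−α_prior, β_post−β_prior) successes and failures.
Total across both batches: 29−19=10 conversions, 30−13=17 bounces.
Subtract the second batch: 10−3=7 conversions and 17−3=14 bounces.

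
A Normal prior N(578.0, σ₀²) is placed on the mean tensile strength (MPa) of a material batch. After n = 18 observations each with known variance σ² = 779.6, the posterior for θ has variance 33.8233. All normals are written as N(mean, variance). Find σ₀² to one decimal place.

For the Normal–Normal model with known σ², precisions add: τ_n = τ₀ + n/σ².
So 1/σ₀² = 1/33.8233 − 18/779.6 = 0.029565 − 0.023089 = 0.006476.
Hence σ₀² = 1/0.006476 ≈ 154.4.

σ₀² = 154.4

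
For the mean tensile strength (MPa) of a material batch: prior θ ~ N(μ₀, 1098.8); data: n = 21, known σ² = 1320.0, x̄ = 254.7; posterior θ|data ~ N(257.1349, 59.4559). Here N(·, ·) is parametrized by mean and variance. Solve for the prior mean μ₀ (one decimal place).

With known observation variance, the Normal–Normal posterior has precision τ_n = τ₀ + n/σ² and mean μ_n = (τ₀μ₀ + (n/σ²)x̄)/τ_n.
Here τ₀ = 1/1098.8 = 0.000910 and τ_data = 21/1320.0 = 0.015909, so τ_n = 0.016819.
Rearranging for μ₀: μ₀ = (μ_n·τ_n − τ_data·x̄)/τ₀ = (257.1349·0.016819 − 0.015909·254.7) / 0.000910 = 0.272730/0.000910 ≈ 299.7.

μ₀ = 299.7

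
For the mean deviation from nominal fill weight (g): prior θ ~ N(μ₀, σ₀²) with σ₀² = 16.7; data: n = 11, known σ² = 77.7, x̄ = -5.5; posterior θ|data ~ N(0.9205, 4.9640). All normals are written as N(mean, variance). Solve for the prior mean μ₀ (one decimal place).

The posterior mean is a precision-weighted average: μ_n = (τ₀μ₀ + τ_data·x̄)/(τ₀+τ_data), with τ₀=1/σ₀² and τ_data=n/σ².
Here τ₀ = 1/16.7 = 0.059880 and τ_data = 11/77.7 = 0.141570, so τ_n = 0.201450.
Rearranging for μ₀: μ₀ = (μ_n·τ_n − τ_data·x̄)/τ₀ = (0.9205·0.201450 − 0.141570·-5.5) / 0.059880 = 0.964070/0.059880 ≈ 16.1.

μ₀ = 16.1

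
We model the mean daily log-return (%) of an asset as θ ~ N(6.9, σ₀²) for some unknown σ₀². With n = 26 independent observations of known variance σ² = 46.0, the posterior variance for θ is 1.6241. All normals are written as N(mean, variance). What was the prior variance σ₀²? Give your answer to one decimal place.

σ₀² = 19.8

For the Normal–Normal model with known σ², precisions add: τ_n = τ₀ + n/σ².
So 1/σ₀² = 1/1.6241 − 26/46.0 = 0.615726 − 0.565217 = 0.050509.
Hence σ₀² = 1/0.050509 ≈ 19.8.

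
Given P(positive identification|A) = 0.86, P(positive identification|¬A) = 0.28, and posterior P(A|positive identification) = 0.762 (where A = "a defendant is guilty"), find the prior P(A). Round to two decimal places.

P(A) = 0.51

In odds form, posterior odds = prior odds × likelihood ratio, so prior odds = posterior odds ÷ LR.
Posterior odds = 0.762/(1−0.762) = 3.2017. LR = 0.86/0.28 = 3.0714.
Prior odds = 3.2017/3.0714 = 1.0424, so P(A) = 1.0424/(1+1.0424) ≈ 0.51.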